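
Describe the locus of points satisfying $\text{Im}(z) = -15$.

Im(z) = y where z = x + yi; the equation y = -15 is satisfied by all points with that y-coordinate
Locus: Horizontal line y = -15


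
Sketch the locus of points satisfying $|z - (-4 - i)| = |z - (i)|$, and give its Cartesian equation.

|z - z1| = |z - z2| means z is equidistant from z1 and z2,
i.e. the perpendicular bisector of the segment from (-4, -1) to (0, 1) (midpoint (-2, 0)).
With z = x + yi, square both sides:
(x - (-4))^2 + (y - (-1))^2 = (x - 0)^2 + (y - 1)^2
The x^2 and y^2 terms cancel: 8x + 4y = 1 - 17 = -16
Simplify: 2x + y = -4
Locus: Perpendicular bisector of the segment from (-4, -1) to (0, 1): the line 2x + y = -4


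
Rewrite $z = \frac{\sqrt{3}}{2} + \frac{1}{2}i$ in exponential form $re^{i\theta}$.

r = |z| = sqrt((sqrt(3)/2)^2 + (1/2)^2) = sqrt(3/4 + 1/4) = sqrt(1) = 1
θ = arctan(b/a) = arctan(0.5/0.866) (quadrant-adjusted) = 30° = π/6
z = 1e^(i*π/6)


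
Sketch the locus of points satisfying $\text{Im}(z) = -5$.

Im(z) = y where z = x + yi; the equation y = -5 is satisfied by all points with that y-coordinate
Locus: Horizontal line y = -5


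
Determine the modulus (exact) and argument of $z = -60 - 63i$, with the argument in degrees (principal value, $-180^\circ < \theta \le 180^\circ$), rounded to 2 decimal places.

|z| = sqrt((-60)^2 + (-63)^2) = 87
arg(z) = arctan(b/a) = arctan(-63/-60) (quadrant-adjusted) = -133.60°


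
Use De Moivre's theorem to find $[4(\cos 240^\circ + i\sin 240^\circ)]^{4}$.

By De Moivre: z^n = r^n(cos(nθ) + i sin(nθ))
= 4^4(cos(4*240°) + i sin(4*240°))
= 256(cos 240° + i sin 240°)
= -128 - 128*sqrt(3)i


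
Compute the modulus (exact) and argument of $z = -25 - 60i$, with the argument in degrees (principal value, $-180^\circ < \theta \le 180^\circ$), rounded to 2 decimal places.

|z| = sqrt((-25)^2 + (-60)^2) = 65
arg(z) = arctan(b/a) = arctan(-60/-25) (quadrant-adjusted) = -112.62°


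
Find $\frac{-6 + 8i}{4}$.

Divisor is real, so divide each part by 4:
= -3/2 + 2i


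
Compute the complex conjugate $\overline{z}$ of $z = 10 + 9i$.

If z = a + bi, then conjugate(z) = a - bi
conjugate(10 + 9i) = 10 - 9i


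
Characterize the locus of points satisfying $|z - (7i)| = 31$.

|z - z0| = r describes a circle centered at z0 with radius r
Here z0 = 7i and r = 31
Locus: Circle centered at (0, 7) with radius 31


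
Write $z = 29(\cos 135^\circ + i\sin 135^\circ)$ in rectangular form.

a = r cos θ = 29 * -sqrt(2)/2 = -29*sqrt(2)/2
b = r sin θ = 29 * sqrt(2)/2 = 29*sqrt(2)/2
z = -29*sqrt(2)/2 + (29*sqrt(2)/2)i


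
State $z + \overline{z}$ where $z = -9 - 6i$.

z + conjugate(z) = (a + bi) + (a - bi) = 2a
= 2 * (-9) = -18


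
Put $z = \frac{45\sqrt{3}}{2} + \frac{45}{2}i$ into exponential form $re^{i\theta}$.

r = |z| = sqrt((45*sqrt(3)/2)^2 + (45/2)^2) = sqrt(6075/4 + 2025/4) = sqrt(2025) = 45
θ = arctan(b/a) = arctan(22.5/38.9711) (quadrant-adjusted) = 30° = π/6
z = 45e^(i*π/6)


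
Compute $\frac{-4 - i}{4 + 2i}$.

Multiply numerator and denominator by conjugate (4 - 2i):
= (-4 - i)(4 - 2i) / (4^2 + 2^2)
= (-18 + 4i) / 20
Divide through by 2: (-9 + 2i) / 10
= -9/10 + (1/5)i


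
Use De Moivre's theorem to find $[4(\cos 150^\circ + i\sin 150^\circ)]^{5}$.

By De Moivre: z^n = r^n(cos(nθ) + i sin(nθ))
= 4^5(cos(5*150°) + i sin(5*150°))
= 1024(cos 30° + i sin 30°)
= 512*sqrt(3) + 512i


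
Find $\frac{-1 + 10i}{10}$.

Divisor is real, so divide each part by 10:
= -1/10 + i


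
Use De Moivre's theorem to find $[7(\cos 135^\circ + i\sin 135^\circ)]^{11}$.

By De Moivre: z^n = r^n(cos(nθ) + i sin(nθ))
= 7^11(cos(11*135°) + i sin(11*135°))
= 1977326743(cos 45° + i sin 45°)
= 1977326743*sqrt(2)/2 + (1977326743*sqrt(2)/2)i


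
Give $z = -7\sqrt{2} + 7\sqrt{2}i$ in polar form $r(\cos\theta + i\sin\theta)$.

r = |z| = sqrt(a^2 + b^2) = sqrt((-7*sqrt(2))^2 + (7*sqrt(2))^2) = sqrt(98 + 98) = sqrt(196) = 14
θ = arctan(b/a) = arctan(9.8995/-9.8995) (quadrant-adjusted) = 135°
z = 14(cos 135° + i sin 135°)


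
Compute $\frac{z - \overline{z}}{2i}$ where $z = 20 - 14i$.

z - conjugate(z) = 2bi
(z - conjugate(z))/(2i) = 2bi/(2i) = b = -14


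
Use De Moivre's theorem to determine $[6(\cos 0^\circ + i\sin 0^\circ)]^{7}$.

By De Moivre: z^n = r^n(cos(nθ) + i sin(nθ))
= 6^7(cos(7*0°) + i sin(7*0°))
= 279936(cos 0° + i sin 0°)
= 279936


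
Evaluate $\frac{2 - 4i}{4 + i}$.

Multiply numerator and denominator by conjugate (4 - i):
= (2 - 4i)(4 - i) / (4^2 + 1^2)
= (4 - 18i) / 17
= 4/17 - (18/17)i


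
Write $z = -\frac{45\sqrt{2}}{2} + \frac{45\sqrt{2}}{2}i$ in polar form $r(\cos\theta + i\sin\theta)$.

r = |z| = sqrt(a^2 + b^2) = sqrt((-45*sqrt(2)/2)^2 + (45*sqrt(2)/2)^2) = sqrt(2025/2 + 2025/2) = sqrt(2025) = 45
θ = arctan(b/a) = arctan(31.8198/-31.8198) (quadrant-adjusted) = 135°
z = 45(cos 135° + i sin 135°)


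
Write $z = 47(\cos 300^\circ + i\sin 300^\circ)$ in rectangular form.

a = r cos θ = 47 * 1/2 = 47/2
b = r sin θ = 47 * -sqrt(3)/2 = -47*sqrt(3)/2
z = 47/2 - (47*sqrt(3)/2)i


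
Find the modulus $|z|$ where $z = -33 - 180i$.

|z| = sqrt(a^2 + b^2) = sqrt((-33)^2 + (-180)^2) = sqrt(33489) = 183


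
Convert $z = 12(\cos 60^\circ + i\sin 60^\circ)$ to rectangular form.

a = r cos θ = 12 * 1/2 = 6
b = r sin θ = 12 * sqrt(3)/2 = 6*sqrt(3)
z = 6 + 6*sqrt(3)i


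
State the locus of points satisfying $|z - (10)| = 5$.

|z - z0| = r describes a circle centered at z0 with radius r
Here z0 = 10 and r = 5
Locus: Circle centered at (10, 0) with radius 5


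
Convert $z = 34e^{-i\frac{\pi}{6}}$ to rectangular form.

a = r cos θ = 34 * sqrt(3)/2 = 17*sqrt(3)
b = r sin θ = 34 * -1/2 = -17
z = 17*sqrt(3) - 17i


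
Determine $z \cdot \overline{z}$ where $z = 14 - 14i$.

z * conjugate(z) = |z|^2 = a^2 + b^2
= 14^2 + (-14)^2 = 392


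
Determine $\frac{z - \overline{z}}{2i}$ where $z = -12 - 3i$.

z - conjugate(z) = 2bi
(z - conjugate(z))/(2i) = 2bi/(2i) = b = -3


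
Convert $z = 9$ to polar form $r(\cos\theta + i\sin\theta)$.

r = |z| = sqrt(a^2 + b^2) = sqrt((9)^2 + (0)^2) = sqrt(81 + 0) = sqrt(81) = 9
b = 0 and a > 0, so z lies on the positive real axis: θ = 0°
z = 9(cos 0° + i sin 0°)


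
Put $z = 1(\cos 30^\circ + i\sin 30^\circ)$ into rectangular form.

a = r cos θ = 1 * sqrt(3)/2 = sqrt(3)/2
b = r sin θ = 1 * 1/2 = 1/2
z = sqrt(3)/2 + (1/2)i


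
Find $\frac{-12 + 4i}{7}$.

Divisor is real, so divide each part by 7:
= -12/7 + (4/7)i


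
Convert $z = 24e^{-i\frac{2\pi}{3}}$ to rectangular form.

a = r cos θ = 24 * -1/2 = -12
b = r sin θ = 24 * -sqrt(3)/2 = -12*sqrt(3)
z = -12 - 12*sqrt(3)i


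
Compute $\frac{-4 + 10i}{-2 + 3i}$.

Multiply numerator and denominator by conjugate (-2 - 3i):
= (-4 + 10i)(-2 - 3i) / ((-2)^2 + 3^2)
= (38 - 8i) / 13
= 38/13 - (8/13)i


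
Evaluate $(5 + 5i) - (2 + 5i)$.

(5 - 2) + (5 - 5)i = 3


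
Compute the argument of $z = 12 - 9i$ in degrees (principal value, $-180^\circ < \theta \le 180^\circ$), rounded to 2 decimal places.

θ = arctan(b/a) = arctan(-9/12) (quadrant-adjusted) = -36.87°


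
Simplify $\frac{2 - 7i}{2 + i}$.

Multiply numerator and denominator by conjugate (2 - i):
= (2 - 7i)(2 - i) / (2^2 + 1^2)
= (-3 - 16i) / 5
= -3/5 - (16/5)i


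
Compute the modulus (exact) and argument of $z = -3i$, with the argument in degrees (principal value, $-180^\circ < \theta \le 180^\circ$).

|z| = sqrt(0^2 + (-3)^2) = 3
a = 0 and b < 0, so z lies on the negative imaginary axis: arg(z) = -90°


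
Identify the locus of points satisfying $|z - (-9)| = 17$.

|z - z0| = r describes a circle centered at z0 with radius r
Here z0 = -9 and r = 17
Locus: Circle centered at (-9, 0) with radius 17


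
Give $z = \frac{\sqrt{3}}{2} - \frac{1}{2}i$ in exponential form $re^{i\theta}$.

r = |z| = sqrt((sqrt(3)/2)^2 + (-1/2)^2) = sqrt(3/4 + 1/4) = sqrt(1) = 1
θ = arctan(b/a) = arctan(-0.5/0.866) (quadrant-adjusted) = -30° = -π/6
z = 1e^(-i*π/6)


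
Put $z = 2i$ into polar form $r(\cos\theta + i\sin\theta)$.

r = |z| = sqrt(a^2 + b^2) = sqrt((0)^2 + (2)^2) = sqrt(0 + 4) = sqrt(4) = 2
a = 0 and b > 0, so z lies on the positive imaginary axis: θ = 90°
z = 2(cos 90° + i sin 90°)


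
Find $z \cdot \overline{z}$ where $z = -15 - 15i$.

z * conjugate(z) = |z|^2 = a^2 + b^2
= (-15)^2 + (-15)^2 = 450


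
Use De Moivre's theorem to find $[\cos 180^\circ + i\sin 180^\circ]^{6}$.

By De Moivre: z^n = r^n(cos(nθ) + i sin(nθ))
= 1^6(cos(6*180°) + i sin(6*180°))
= 1(cos 0° + i sin 0°)
= 1


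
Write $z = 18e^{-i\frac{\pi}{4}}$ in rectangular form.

a = r cos θ = 18 * sqrt(2)/2 = 9*sqrt(2)
b = r sin θ = 18 * -sqrt(2)/2 = -9*sqrt(2)
z = 9*sqrt(2) - 9*sqrt(2)i


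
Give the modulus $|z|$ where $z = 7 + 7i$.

|z| = sqrt(a^2 + b^2) = sqrt(7^2 + 7^2) = sqrt(98) = sqrt(98)


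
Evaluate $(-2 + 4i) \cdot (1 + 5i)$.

(a1*a2 - b1*b2) + (a1*b2 + b1*a2)i
= (-2 - 20) + (-10 + 4)i
= -22 - 6i


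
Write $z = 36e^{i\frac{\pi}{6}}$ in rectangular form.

a = r cos θ = 36 * sqrt(3)/2 = 18*sqrt(3)
b = r sin θ = 36 * 1/2 = 18
z = 18*sqrt(3) + 18i


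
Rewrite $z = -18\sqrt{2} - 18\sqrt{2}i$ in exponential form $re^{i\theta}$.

r = |z| = sqrt((-18*sqrt(2))^2 + (-18*sqrt(2))^2) = sqrt(648 + 648) = sqrt(1296) = 36
θ = arctan(b/a) = arctan(-25.4558/-25.4558) (quadrant-adjusted) = 225° = 5π/4
z = 36e^(i*5π/4)


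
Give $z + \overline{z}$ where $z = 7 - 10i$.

z + conjugate(z) = (a + bi) + (a - bi) = 2a
= 2 * 7 = 14


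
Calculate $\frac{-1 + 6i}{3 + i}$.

Multiply numerator and denominator by conjugate (3 - i):
= (-1 + 6i)(3 - i) / (3^2 + 1^2)
= (3 + 19i) / 10
= 3/10 + (19/10)i


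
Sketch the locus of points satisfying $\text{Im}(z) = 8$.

Im(z) = y where z = x + yi; the equation y = 8 is satisfied by all points with that y-coordinate
Locus: Horizontal line y = 8


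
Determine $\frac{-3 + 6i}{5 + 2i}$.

Multiply numerator and denominator by conjugate (5 - 2i):
= (-3 + 6i)(5 - 2i) / (5^2 + 2^2)
= (-3 + 36i) / 29
= -3/29 + (36/29)i


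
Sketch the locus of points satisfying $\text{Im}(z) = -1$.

Im(z) = y where z = x + yi; the equation y = -1 is satisfied by all points with that y-coordinate
Locus: Horizontal line y = -1


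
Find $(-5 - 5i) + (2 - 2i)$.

(-5 + 2) + (-5 + (-2))i = -3 - 7i


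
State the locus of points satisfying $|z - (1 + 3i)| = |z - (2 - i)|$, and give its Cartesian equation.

|z - z1| = |z - z2| means z is equidistant from z1 and z2,
i.e. the perpendicular bisector of the segment from (1, 3) to (2, -1) (midpoint (3/2, 1)).
With z = x + yi, square both sides:
(x - 1)^2 + (y - 3)^2 = (x - 2)^2 + (y - (-1))^2
The x^2 and y^2 terms cancel: 2x + (-8)y = 5 - 10 = -5
Simplify: 2x - 8y = -5
Locus: Perpendicular bisector of the segment from (1, 3) to (2, -1): the line 2x - 8y = -5


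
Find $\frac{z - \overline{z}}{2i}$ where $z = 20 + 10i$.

z - conjugate(z) = 2bi
(z - conjugate(z))/(2i) = 2bi/(2i) = b = 10


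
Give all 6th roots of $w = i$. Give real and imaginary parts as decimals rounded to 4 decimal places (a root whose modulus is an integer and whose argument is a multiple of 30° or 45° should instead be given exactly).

|w| = 1, arg(w) = 90°
Root modulus = 1^(1/6) = 1
Root arguments: θ_k = (90° + 360°k)/6 for k = 0, 1, ..., 5
Compute each root as (root modulus)(cos θ_k + i sin θ_k) using full-precision intermediates, then round to 4 decimal places.
Roots: 0.9659 + 0.2588i, 0.2588 + 0.9659i, -sqrt(2)/2 + (sqrt(2)/2)i, -0.9659 - 0.2588i, -0.2588 - 0.9659i, sqrt(2)/2 - (sqrt(2)/2)i


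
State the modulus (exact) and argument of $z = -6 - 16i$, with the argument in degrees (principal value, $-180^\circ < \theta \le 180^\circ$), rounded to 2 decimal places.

|z| = sqrt((-6)^2 + (-16)^2) = sqrt(292)
arg(z) = arctan(b/a) = arctan(-16/-6) (quadrant-adjusted) = -110.56°


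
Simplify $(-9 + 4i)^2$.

(a + bi)^2 = a^2 - b^2 + 2abi
= (-9)^2 - 4^2 + 2*(-9)*4i
= 65 - 72i


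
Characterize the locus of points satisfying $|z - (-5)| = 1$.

|z - z0| = r describes a circle centered at z0 with radius r
Here z0 = -5 and r = 1
Locus: Circle centered at (-5, 0) with radius 1


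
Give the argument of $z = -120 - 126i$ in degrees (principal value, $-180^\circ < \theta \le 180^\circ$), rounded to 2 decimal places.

θ = arctan(b/a) = arctan(-126/-120) (quadrant-adjusted) = -133.60°


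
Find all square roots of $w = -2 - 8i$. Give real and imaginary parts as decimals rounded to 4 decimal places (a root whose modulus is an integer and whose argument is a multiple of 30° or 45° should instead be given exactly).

|w| = sqrt(68) ≈ 8.246211, arg(w) ≈ 255.963757°
Root modulus = sqrt(68)^(1/2) ≈ 2.871622
Root arguments: θ_k = (arg(w) + 360°k)/2 for k = 0, 1, ..., 1
Compute each root as (root modulus)(cos θ_k + i sin θ_k) using full-precision intermediates, then round to 4 decimal places.
Roots: -1.7672 + 2.2634i, 1.7672 - 2.2634i


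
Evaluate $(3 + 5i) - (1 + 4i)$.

(3 - 1) + (5 - 4)i = 2 + i


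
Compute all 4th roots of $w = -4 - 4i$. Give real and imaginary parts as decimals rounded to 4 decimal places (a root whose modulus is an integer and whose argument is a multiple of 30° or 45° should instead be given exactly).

|w| = sqrt(32) ≈ 5.656854, arg(w) = 225°
Root modulus = sqrt(32)^(1/4) ≈ 1.542211
Root arguments: θ_k = (225° + 360°k)/4 for k = 0, 1, ..., 3
Compute each root as (root modulus)(cos θ_k + i sin θ_k) using full-precision intermediates, then round to 4 decimal places.
Roots: 0.8568 + 1.2823i, -1.2823 + 0.8568i, -0.8568 - 1.2823i, 1.2823 - 0.8568i


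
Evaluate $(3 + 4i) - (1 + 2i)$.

(3 - 1) + (4 - 2)i = 2 + 2i


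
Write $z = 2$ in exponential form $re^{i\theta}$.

r = |z| = sqrt((2)^2 + (0)^2) = sqrt(4 + 0) = sqrt(4) = 2
b = 0 and a > 0, so z lies on the positive real axis: θ = 0
z = 2e^(i*0) = 2


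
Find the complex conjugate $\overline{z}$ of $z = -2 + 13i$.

If z = a + bi, then conjugate(z) = a - bi
conjugate(-2 + 13i) = -2 - 13i


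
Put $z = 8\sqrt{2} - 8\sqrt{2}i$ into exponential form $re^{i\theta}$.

r = |z| = sqrt((8*sqrt(2))^2 + (-8*sqrt(2))^2) = sqrt(128 + 128) = sqrt(256) = 16
θ = arctan(b/a) = arctan(-11.3137/11.3137) (quadrant-adjusted) = -45° = -π/4
z = 16e^(-i*π/4)


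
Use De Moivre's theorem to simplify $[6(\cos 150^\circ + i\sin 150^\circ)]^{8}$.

By De Moivre: z^n = r^n(cos(nθ) + i sin(nθ))
= 6^8(cos(8*150°) + i sin(8*150°))
= 1679616(cos 120° + i sin 120°)
= -839808 + 839808*sqrt(3)i


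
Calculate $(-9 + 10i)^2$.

(a + bi)^2 = a^2 - b^2 + 2abi
= (-9)^2 - 10^2 + 2*(-9)*10i
= -19 - 180i


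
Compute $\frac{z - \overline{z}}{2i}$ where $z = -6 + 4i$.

z - conjugate(z) = 2bi
(z - conjugate(z))/(2i) = 2bi/(2i) = b = 4


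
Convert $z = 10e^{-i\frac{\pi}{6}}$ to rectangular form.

a = r cos θ = 10 * sqrt(3)/2 = 5*sqrt(3)
b = r sin θ = 10 * -1/2 = -5
z = 5*sqrt(3) - 5i


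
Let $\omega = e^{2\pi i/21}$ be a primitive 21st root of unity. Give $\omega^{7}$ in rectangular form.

ω^7 = e^(2πi·7/21) = e^(i·2π/3)
= cos(2π/3) + i sin(2π/3)
= -1/2 + (sqrt(3)/2)i


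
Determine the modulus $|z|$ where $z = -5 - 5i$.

|z| = sqrt(a^2 + b^2) = sqrt((-5)^2 + (-5)^2) = sqrt(50) = sqrt(50)


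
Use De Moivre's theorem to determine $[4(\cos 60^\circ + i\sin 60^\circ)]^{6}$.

By De Moivre: z^n = r^n(cos(nθ) + i sin(nθ))
= 4^6(cos(6*60°) + i sin(6*60°))
= 4096(cos 0° + i sin 0°)
= 4096


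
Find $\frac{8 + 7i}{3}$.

Divisor is real, so divide each part by 3:
= 8/3 + (7/3)i


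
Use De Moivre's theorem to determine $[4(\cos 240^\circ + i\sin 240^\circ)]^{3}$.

By De Moivre: z^n = r^n(cos(nθ) + i sin(nθ))
= 4^3(cos(3*240°) + i sin(3*240°))
= 64(cos 0° + i sin 0°)
= 64


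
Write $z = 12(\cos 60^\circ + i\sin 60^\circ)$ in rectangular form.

a = r cos θ = 12 * 1/2 = 6
b = r sin θ = 12 * sqrt(3)/2 = 6*sqrt(3)
z = 6 + 6*sqrt(3)i


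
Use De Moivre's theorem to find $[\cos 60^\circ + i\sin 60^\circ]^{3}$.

By De Moivre: z^n = r^n(cos(nθ) + i sin(nθ))
= 1^3(cos(3*60°) + i sin(3*60°))
= 1(cos 180° + i sin 180°)
= -1


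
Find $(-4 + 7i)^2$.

(a + bi)^2 = a^2 - b^2 + 2abi
= (-4)^2 - 7^2 + 2*(-4)*7i
= -33 - 56i


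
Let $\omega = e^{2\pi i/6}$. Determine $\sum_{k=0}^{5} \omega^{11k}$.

Let ζ = ω^11 = e^(2πi·11/6). Since 6 ∤ 11, ζ ≠ 1.
Sum = Σ_{k=0}^{5} ζ^k = (ζ^6 - 1)/(ζ - 1) = (ω^{11·6} - 1)/(ζ - 1) = (1 - 1)/(ζ - 1) = 0


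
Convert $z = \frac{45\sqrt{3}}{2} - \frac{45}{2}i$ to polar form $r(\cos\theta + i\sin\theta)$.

r = |z| = sqrt(a^2 + b^2) = sqrt((45*sqrt(3)/2)^2 + (-45/2)^2) = sqrt(6075/4 + 2025/4) = sqrt(2025) = 45
θ = arctan(b/a) = arctan(-22.5/38.9711) (quadrant-adjusted) = 330°
z = 45(cos 330° + i sin 330°)


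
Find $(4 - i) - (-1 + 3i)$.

(4 - (-1)) + (-1 - 3)i = 5 - 4i


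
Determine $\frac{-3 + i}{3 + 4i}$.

Multiply numerator and denominator by conjugate (3 - 4i):
= (-3 + i)(3 - 4i) / (3^2 + 4^2)
= (-5 + 15i) / 25
Divide through by 5: (-1 + 3i) / 5
= -1/5 + (3/5)i


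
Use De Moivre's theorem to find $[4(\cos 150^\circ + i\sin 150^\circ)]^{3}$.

By De Moivre: z^n = r^n(cos(nθ) + i sin(nθ))
= 4^3(cos(3*150°) + i sin(3*150°))
= 64(cos 90° + i sin 90°)
= 64i


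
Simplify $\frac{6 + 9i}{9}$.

Divisor is real, so divide each part by 9:
= 2/3 + i


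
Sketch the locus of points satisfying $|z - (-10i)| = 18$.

|z - z0| = r describes a circle centered at z0 with radius r
Here z0 = -10i and r = 18
Locus: Circle centered at (0, -10) with radius 18


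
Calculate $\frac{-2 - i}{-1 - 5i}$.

Multiply numerator and denominator by conjugate (-1 + 5i):
= (-2 - i)(-1 + 5i) / ((-1)^2 + (-5)^2)
= (7 - 9i) / 26
= 7/26 - (9/26)i


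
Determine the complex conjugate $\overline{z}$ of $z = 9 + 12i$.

If z = a + bi, then conjugate(z) = a - bi
conjugate(9 + 12i) = 9 - 12i


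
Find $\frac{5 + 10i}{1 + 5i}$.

Multiply numerator and denominator by conjugate (1 - 5i):
= (5 + 10i)(1 - 5i) / (1^2 + 5^2)
= (55 - 15i) / 26
= 55/26 - (15/26)i


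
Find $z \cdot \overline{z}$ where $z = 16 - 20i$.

z * conjugate(z) = |z|^2 = a^2 + b^2
= 16^2 + (-20)^2 = 656


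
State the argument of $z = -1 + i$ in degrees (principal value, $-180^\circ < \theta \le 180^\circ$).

θ = arctan(b/a) = arctan(1/-1) (quadrant-adjusted) = 135°


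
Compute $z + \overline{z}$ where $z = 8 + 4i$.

z + conjugate(z) = (a + bi) + (a - bi) = 2a
= 2 * 8 = 16


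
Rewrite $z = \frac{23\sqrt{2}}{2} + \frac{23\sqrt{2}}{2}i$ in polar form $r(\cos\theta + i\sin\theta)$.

r = |z| = sqrt(a^2 + b^2) = sqrt((23*sqrt(2)/2)^2 + (23*sqrt(2)/2)^2) = sqrt(529/2 + 529/2) = sqrt(529) = 23
θ = arctan(b/a) = arctan(16.2635/16.2635) (quadrant-adjusted) = 45°
z = 23(cos 45° + i sin 45°)


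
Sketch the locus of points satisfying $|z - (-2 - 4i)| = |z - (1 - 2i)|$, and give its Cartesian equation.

|z - z1| = |z - z2| means z is equidistant from z1 and z2,
i.e. the perpendicular bisector of the segment from (-2, -4) to (1, -2) (midpoint (-1/2, -3)).
With z = x + yi, square both sides:
(x - (-2))^2 + (y - (-4))^2 = (x - 1)^2 + (y - (-2))^2
The x^2 and y^2 terms cancel: 6x + 4y = 5 - 20 = -15
Simplify: 6x + 4y = -15
Locus: Perpendicular bisector of the segment from (-2, -4) to (1, -2): the line 6x + 4y = -15


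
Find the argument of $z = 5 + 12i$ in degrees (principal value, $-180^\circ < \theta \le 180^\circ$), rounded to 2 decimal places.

θ = arctan(b/a) = arctan(12/5) (quadrant-adjusted) = 67.38°


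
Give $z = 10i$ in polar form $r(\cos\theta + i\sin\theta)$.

r = |z| = sqrt(a^2 + b^2) = sqrt((0)^2 + (10)^2) = sqrt(0 + 100) = sqrt(100) = 10
a = 0 and b > 0, so z lies on the positive imaginary axis: θ = 90°
z = 10(cos 90° + i sin 90°)


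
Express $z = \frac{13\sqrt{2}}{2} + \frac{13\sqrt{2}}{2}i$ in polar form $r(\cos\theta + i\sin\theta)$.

r = |z| = sqrt(a^2 + b^2) = sqrt((13*sqrt(2)/2)^2 + (13*sqrt(2)/2)^2) = sqrt(169/2 + 169/2) = sqrt(169) = 13
θ = arctan(b/a) = arctan(9.1924/9.1924) (quadrant-adjusted) = 45°
z = 13(cos 45° + i sin 45°)


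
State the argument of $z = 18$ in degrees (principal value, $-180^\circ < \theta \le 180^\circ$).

b = 0 and a > 0, so z lies on the positive real axis: θ = 0°


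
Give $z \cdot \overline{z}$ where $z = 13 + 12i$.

z * conjugate(z) = |z|^2 = a^2 + b^2
= 13^2 + 12^2 = 313


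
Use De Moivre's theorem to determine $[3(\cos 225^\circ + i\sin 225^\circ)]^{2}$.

By De Moivre: z^n = r^n(cos(nθ) + i sin(nθ))
= 3^2(cos(2*225°) + i sin(2*225°))
= 9(cos 90° + i sin 90°)
= 9i


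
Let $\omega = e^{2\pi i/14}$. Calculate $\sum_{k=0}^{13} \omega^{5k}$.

Let ζ = ω^5 = e^(2πi·5/14). Since 14 ∤ 5, ζ ≠ 1.
Sum = Σ_{k=0}^{13} ζ^k = (ζ^14 - 1)/(ζ - 1) = (ω^{5·14} - 1)/(ζ - 1) = (1 - 1)/(ζ - 1) = 0


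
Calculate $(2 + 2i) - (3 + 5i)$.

(2 - 3) + (2 - 5)i = -1 - 3i


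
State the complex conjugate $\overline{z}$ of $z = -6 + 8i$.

If z = a + bi, then conjugate(z) = a - bi
conjugate(-6 + 8i) = -6 - 8i


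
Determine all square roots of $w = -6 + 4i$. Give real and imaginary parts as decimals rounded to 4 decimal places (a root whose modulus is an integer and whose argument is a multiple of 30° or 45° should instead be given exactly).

|w| = sqrt(52) ≈ 7.211103, arg(w) ≈ 146.309932°
Root modulus = sqrt(52)^(1/2) ≈ 2.685350
Root arguments: θ_k = (arg(w) + 360°k)/2 for k = 0, 1, ..., 1
Compute each root as (root modulus)(cos θ_k + i sin θ_k) using full-precision intermediates, then round to 4 decimal places.
Roots: 0.7782 + 2.5701i, -0.7782 - 2.5701i


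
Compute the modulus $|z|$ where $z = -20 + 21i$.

|z| = sqrt(a^2 + b^2) = sqrt((-20)^2 + 21^2) = sqrt(841) = 29


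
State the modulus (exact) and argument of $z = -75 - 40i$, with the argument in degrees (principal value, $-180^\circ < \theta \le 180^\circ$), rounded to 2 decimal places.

|z| = sqrt((-75)^2 + (-40)^2) = 85
arg(z) = arctan(b/a) = arctan(-40/-75) (quadrant-adjusted) = -151.93°


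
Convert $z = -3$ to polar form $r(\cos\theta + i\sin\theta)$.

r = |z| = sqrt(a^2 + b^2) = sqrt((-3)^2 + (0)^2) = sqrt(9 + 0) = sqrt(9) = 3
b = 0 and a < 0, so z lies on the negative real axis: θ = 180°
z = 3(cos 180° + i sin 180°)


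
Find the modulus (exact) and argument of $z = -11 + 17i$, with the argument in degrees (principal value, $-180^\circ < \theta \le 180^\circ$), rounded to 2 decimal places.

|z| = sqrt((-11)^2 + 17^2) = sqrt(410)
arg(z) = arctan(b/a) = arctan(17/-11) (quadrant-adjusted) = 122.91°


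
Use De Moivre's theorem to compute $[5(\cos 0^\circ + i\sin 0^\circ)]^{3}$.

By De Moivre: z^n = r^n(cos(nθ) + i sin(nθ))
= 5^3(cos(3*0°) + i sin(3*0°))
= 125(cos 0° + i sin 0°)
= 125


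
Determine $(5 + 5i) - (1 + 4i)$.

(5 - 1) + (5 - 4)i = 4 + i


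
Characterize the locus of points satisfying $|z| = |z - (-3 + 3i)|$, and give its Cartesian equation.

|z - z1| = |z - z2| means z is equidistant from z1 and z2,
i.e. the perpendicular bisector of the segment from (0, 0) to (-3, 3) (midpoint (-3/2, 3/2)).
With z = x + yi, square both sides:
(x - 0)^2 + (y - 0)^2 = (x - (-3))^2 + (y - 3)^2
The x^2 and y^2 terms cancel: -6x + 6y = 18 - 0 = 18
Simplify: x - y = -3
Locus: Perpendicular bisector of the segment from (0, 0) to (-3, 3): the line x - y = -3


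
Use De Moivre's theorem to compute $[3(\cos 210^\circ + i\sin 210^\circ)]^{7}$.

By De Moivre: z^n = r^n(cos(nθ) + i sin(nθ))
= 3^7(cos(7*210°) + i sin(7*210°))
= 2187(cos 30° + i sin 30°)
= 2187*sqrt(3)/2 + (2187/2)i


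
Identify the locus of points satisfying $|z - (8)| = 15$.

|z - z0| = r describes a circle centered at z0 with radius r
Here z0 = 8 and r = 15
Locus: Circle centered at (8, 0) with radius 15


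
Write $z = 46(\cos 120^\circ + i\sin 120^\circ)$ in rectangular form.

a = r cos θ = 46 * -1/2 = -23
b = r sin θ = 46 * sqrt(3)/2 = 23*sqrt(3)
z = -23 + 23*sqrt(3)i


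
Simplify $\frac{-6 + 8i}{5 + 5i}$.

Multiply numerator and denominator by conjugate (5 - 5i):
= (-6 + 8i)(5 - 5i) / (5^2 + 5^2)
= (10 + 70i) / 50
Divide through by 10: (1 + 7i) / 5
= 1/5 + (7/5)i


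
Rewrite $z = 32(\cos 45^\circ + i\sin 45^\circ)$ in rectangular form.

a = r cos θ = 32 * sqrt(2)/2 = 16*sqrt(2)
b = r sin θ = 32 * sqrt(2)/2 = 16*sqrt(2)
z = 16*sqrt(2) + 16*sqrt(2)i


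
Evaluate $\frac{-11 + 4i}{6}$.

Divisor is real, so divide each part by 6:
= -11/6 + (2/3)i


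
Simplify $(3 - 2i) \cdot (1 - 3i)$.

(a1*a2 - b1*b2) + (a1*b2 + b1*a2)i
= (3 - 6) + (-9 + (-2))i
= -3 - 11i


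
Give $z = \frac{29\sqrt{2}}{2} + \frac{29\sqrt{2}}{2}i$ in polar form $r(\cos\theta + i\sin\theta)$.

r = |z| = sqrt(a^2 + b^2) = sqrt((29*sqrt(2)/2)^2 + (29*sqrt(2)/2)^2) = sqrt(841/2 + 841/2) = sqrt(841) = 29
θ = arctan(b/a) = arctan(20.5061/20.5061) (quadrant-adjusted) = 45°
z = 29(cos 45° + i sin 45°)


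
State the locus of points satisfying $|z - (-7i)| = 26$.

|z - z0| = r describes a circle centered at z0 with radius r
Here z0 = -7i and r = 26
Locus: Circle centered at (0, -7) with radius 26


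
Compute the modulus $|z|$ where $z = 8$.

|z| = sqrt(a^2 + b^2) = sqrt(8^2 + 0^2) = sqrt(64) = 8


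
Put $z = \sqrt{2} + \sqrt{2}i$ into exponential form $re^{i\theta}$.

r = |z| = sqrt((sqrt(2))^2 + (sqrt(2))^2) = sqrt(2 + 2) = sqrt(4) = 2
θ = arctan(b/a) = arctan(1.4142/1.4142) (quadrant-adjusted) = 45° = π/4
z = 2e^(i*π/4)


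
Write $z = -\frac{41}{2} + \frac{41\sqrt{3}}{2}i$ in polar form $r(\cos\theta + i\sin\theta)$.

r = |z| = sqrt(a^2 + b^2) = sqrt((-41/2)^2 + (41*sqrt(3)/2)^2) = sqrt(1681/4 + 5043/4) = sqrt(1681) = 41
θ = arctan(b/a) = arctan(35.507/-20.5) (quadrant-adjusted) = 120°
z = 41(cos 120° + i sin 120°)


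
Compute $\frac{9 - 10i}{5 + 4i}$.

Multiply numerator and denominator by conjugate (5 - 4i):
= (9 - 10i)(5 - 4i) / (5^2 + 4^2)
= (5 - 86i) / 41
= 5/41 - (86/41)i


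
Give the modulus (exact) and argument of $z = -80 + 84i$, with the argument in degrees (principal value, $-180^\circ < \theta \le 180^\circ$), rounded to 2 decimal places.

|z| = sqrt((-80)^2 + 84^2) = 116
arg(z) = arctan(b/a) = arctan(84/-80) (quadrant-adjusted) = 133.60°


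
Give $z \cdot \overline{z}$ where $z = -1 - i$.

z * conjugate(z) = |z|^2 = a^2 + b^2
= (-1)^2 + (-1)^2 = 2


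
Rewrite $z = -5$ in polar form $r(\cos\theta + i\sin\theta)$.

r = |z| = sqrt(a^2 + b^2) = sqrt((-5)^2 + (0)^2) = sqrt(25 + 0) = sqrt(25) = 5
b = 0 and a < 0, so z lies on the negative real axis: θ = 180°
z = 5(cos 180° + i sin 180°)


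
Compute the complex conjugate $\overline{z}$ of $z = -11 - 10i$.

If z = a + bi, then conjugate(z) = a - bi
conjugate(-11 - 10i) = -11 + 10i


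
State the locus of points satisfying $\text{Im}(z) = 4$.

Im(z) = y where z = x + yi; the equation y = 4 is satisfied by all points with that y-coordinate
Locus: Horizontal line y = 4


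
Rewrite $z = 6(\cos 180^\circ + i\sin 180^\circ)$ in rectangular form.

a = r cos θ = 6 * -1 = -6
b = r sin θ = 6 * 0 = 0
z = -6


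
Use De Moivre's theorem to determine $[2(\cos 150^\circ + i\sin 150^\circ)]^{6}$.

By De Moivre: z^n = r^n(cos(nθ) + i sin(nθ))
= 2^6(cos(6*150°) + i sin(6*150°))
= 64(cos 180° + i sin 180°)
= -64


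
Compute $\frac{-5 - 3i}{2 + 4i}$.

Multiply numerator and denominator by conjugate (2 - 4i):
= (-5 - 3i)(2 - 4i) / (2^2 + 4^2)
= (-22 + 14i) / 20
Divide through by 2: (-11 + 7i) / 10
= -11/10 + (7/10)i


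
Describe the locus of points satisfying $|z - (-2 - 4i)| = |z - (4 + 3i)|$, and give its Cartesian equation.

|z - z1| = |z - z2| means z is equidistant from z1 and z2,
i.e. the perpendicular bisector of the segment from (-2, -4) to (4, 3) (midpoint (1, -1/2)).
With z = x + yi, square both sides:
(x - (-2))^2 + (y - (-4))^2 = (x - 4)^2 + (y - 3)^2
The x^2 and y^2 terms cancel: 12x + 14y = 25 - 20 = 5
Simplify: 12x + 14y = 5
Locus: Perpendicular bisector of the segment from (-2, -4) to (4, 3): the line 12x + 14y = 5


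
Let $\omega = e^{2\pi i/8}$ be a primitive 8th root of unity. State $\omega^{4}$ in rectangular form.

ω^4 = e^(2πi·4/8) = e^(i·1π)
= cos(1π) + i sin(1π)
= -1


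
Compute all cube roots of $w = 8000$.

|w| = 8000, arg(w) = 0°
Root modulus = 8000^(1/3) = 20
Root arguments: θ_k = (0° + 360°k)/3 for k = 0, 1, ..., 2
Roots: 20, -10 + 10*sqrt(3)i, -10 - 10*sqrt(3)i


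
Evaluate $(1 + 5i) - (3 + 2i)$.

(1 - 3) + (5 - 2)i = -2 + 3i


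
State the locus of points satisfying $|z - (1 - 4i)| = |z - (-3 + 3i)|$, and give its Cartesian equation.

|z - z1| = |z - z2| means z is equidistant from z1 and z2,
i.e. the perpendicular bisector of the segment from (1, -4) to (-3, 3) (midpoint (-1, -1/2)).
With z = x + yi, square both sides:
(x - 1)^2 + (y - (-4))^2 = (x - (-3))^2 + (y - 3)^2
The x^2 and y^2 terms cancel: -8x + 14y = 18 - 17 = 1
Simplify: 8x - 14y = -1
Locus: Perpendicular bisector of the segment from (1, -4) to (-3, 3): the line 8x - 14y = -1


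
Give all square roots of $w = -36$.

|w| = 36, arg(w) = 180°
Root modulus = 36^(1/2) = 6
Root arguments: θ_k = (180° + 360°k)/2 for k = 0, 1, ..., 1
Roots: 6i, -6i


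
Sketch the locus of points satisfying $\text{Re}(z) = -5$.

Re(z) = x where z = x + yi; the equation x = -5 is satisfied by all points with that x-coordinate
Locus: Vertical line x = -5


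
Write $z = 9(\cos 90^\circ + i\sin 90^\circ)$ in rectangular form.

a = r cos θ = 9 * 0 = 0
b = r sin θ = 9 * 1 = 9
z = 9i


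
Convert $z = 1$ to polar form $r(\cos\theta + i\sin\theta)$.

r = |z| = sqrt(a^2 + b^2) = sqrt((1)^2 + (0)^2) = sqrt(1 + 0) = sqrt(1) = 1
b = 0 and a > 0, so z lies on the positive real axis: θ = 0°
z = 1(cos 0° + i sin 0°)


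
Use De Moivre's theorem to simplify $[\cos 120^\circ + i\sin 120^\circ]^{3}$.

By De Moivre: z^n = r^n(cos(nθ) + i sin(nθ))
= 1^3(cos(3*120°) + i sin(3*120°))
= 1(cos 0° + i sin 0°)
= 1


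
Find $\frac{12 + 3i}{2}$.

Divisor is real, so divide each part by 2:
= 6 + (3/2)i


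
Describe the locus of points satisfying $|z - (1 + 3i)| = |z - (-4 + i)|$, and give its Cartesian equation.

|z - z1| = |z - z2| means z is equidistant from z1 and z2,
i.e. the perpendicular bisector of the segment from (1, 3) to (-4, 1) (midpoint (-3/2, 2)).
With z = x + yi, square both sides:
(x - 1)^2 + (y - 3)^2 = (x - (-4))^2 + (y - 1)^2
The x^2 and y^2 terms cancel: -10x + (-4)y = 17 - 10 = 7
Simplify: 10x + 4y = -7
Locus: Perpendicular bisector of the segment from (1, 3) to (-4, 1): the line 10x + 4y = -7


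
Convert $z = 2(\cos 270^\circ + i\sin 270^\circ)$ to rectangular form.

a = r cos θ = 2 * 0 = 0
b = r sin θ = 2 * -1 = -2
z = -2i


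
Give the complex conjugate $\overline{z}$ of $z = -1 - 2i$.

If z = a + bi, then conjugate(z) = a - bi
conjugate(-1 - 2i) = -1 + 2i


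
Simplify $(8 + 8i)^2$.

(a + bi)^2 = a^2 - b^2 + 2abi
= 8^2 - 8^2 + 2*8*8i
= 128i


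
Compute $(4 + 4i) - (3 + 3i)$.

(4 - 3) + (4 - 3)i = 1 + i


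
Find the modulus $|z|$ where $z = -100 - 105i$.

|z| = sqrt(a^2 + b^2) = sqrt((-100)^2 + (-105)^2) = sqrt(21025) = 145


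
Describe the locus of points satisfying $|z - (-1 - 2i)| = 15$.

|z - z0| = r describes a circle centered at z0 with radius r
Here z0 = -1 - 2i and r = 15
Locus: Circle centered at (-1, -2) with radius 15


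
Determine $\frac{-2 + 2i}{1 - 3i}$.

Multiply numerator and denominator by conjugate (1 + 3i):
= (-2 + 2i)(1 + 3i) / (1^2 + (-3)^2)
= (-8 - 4i) / 10
Divide through by 2: (-4 - 2i) / 5
= -4/5 - (2/5)i


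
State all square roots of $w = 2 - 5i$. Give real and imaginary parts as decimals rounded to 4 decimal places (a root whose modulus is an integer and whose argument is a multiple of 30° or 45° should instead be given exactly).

|w| = sqrt(29) ≈ 5.385165, arg(w) ≈ 291.801409°
Root modulus = sqrt(29)^(1/2) ≈ 2.320596
Root arguments: θ_k = (arg(w) + 360°k)/2 for k = 0, 1, ..., 1
Compute each root as (root modulus)(cos θ_k + i sin θ_k) using full-precision intermediates, then round to 4 decimal places.
Roots: -1.9216 + 1.3010i, 1.9216 - 1.3010i


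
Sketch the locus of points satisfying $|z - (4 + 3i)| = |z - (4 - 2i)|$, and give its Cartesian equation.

|z - z1| = |z - z2| means z is equidistant from z1 and z2,
i.e. the perpendicular bisector of the segment from (4, 3) to (4, -2) (midpoint (4, 1/2)).
With z = x + yi, square both sides:
(x - 4)^2 + (y - 3)^2 = (x - 4)^2 + (y - (-2))^2
The x^2 and y^2 terms cancel: 0x + (-10)y = 20 - 25 = -5
Simplify: y = 1/2
Locus: Perpendicular bisector of the segment from (4, 3) to (4, -2): the line y = 1/2


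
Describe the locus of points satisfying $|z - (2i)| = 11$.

|z - z0| = r describes a circle centered at z0 with radius r
Here z0 = 2i and r = 11
Locus: Circle centered at (0, 2) with radius 11


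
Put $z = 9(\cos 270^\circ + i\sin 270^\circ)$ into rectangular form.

a = r cos θ = 9 * 0 = 0
b = r sin θ = 9 * -1 = -9
z = -9i


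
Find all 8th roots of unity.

ω_k = e^(2πik/8) = cos(2πk/8) + i sin(2πk/8) for k = 0, 1, ..., 7
Roots: 1, sqrt(2)/2 + (sqrt(2)/2)i, i, -sqrt(2)/2 + (sqrt(2)/2)i, -1, -sqrt(2)/2 - (sqrt(2)/2)i, -i, sqrt(2)/2 - (sqrt(2)/2)i


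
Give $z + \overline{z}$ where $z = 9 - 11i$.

z + conjugate(z) = (a + bi) + (a - bi) = 2a
= 2 * 9 = 18


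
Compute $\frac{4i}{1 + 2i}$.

Multiply numerator and denominator by conjugate (1 - 2i):
= (4i)(1 - 2i) / (1^2 + 2^2)
= (8 + 4i) / 5
= 8/5 + (4/5)i


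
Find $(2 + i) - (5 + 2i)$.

(2 - 5) + (1 - 2)i = -3 - i


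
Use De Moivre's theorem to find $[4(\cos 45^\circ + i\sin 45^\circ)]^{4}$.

By De Moivre: z^n = r^n(cos(nθ) + i sin(nθ))
= 4^4(cos(4*45°) + i sin(4*45°))
= 256(cos 180° + i sin 180°)
= -256


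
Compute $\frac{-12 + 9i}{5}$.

Divisor is real, so divide each part by 5:
= -12/5 + (9/5)i


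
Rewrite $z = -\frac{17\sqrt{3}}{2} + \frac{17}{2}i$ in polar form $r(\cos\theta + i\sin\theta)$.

r = |z| = sqrt(a^2 + b^2) = sqrt((-17*sqrt(3)/2)^2 + (17/2)^2) = sqrt(867/4 + 289/4) = sqrt(289) = 17
θ = arctan(b/a) = arctan(8.5/-14.7224) (quadrant-adjusted) = 150°
z = 17(cos 150° + i sin 150°)


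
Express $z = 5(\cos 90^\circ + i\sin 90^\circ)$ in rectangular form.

a = r cos θ = 5 * 0 = 0
b = r sin θ = 5 * 1 = 5
z = 5i


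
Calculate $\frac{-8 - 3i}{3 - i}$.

Multiply numerator and denominator by conjugate (3 + i):
= (-8 - 3i)(3 + i) / (3^2 + (-1)^2)
= (-21 - 17i) / 10
= -21/10 - (17/10)i


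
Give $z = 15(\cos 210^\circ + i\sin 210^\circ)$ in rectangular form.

a = r cos θ = 15 * -sqrt(3)/2 = -15*sqrt(3)/2
b = r sin θ = 15 * -1/2 = -15/2
z = -15*sqrt(3)/2 - (15/2)i


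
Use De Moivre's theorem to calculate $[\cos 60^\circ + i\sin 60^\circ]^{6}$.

By De Moivre: z^n = r^n(cos(nθ) + i sin(nθ))
= 1^6(cos(6*60°) + i sin(6*60°))
= 1(cos 0° + i sin 0°)
= 1


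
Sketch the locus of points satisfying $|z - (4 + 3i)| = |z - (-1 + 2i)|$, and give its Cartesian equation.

|z - z1| = |z - z2| means z is equidistant from z1 and z2,
i.e. the perpendicular bisector of the segment from (4, 3) to (-1, 2) (midpoint (3/2, 5/2)).
With z = x + yi, square both sides:
(x - 4)^2 + (y - 3)^2 = (x - (-1))^2 + (y - 2)^2
The x^2 and y^2 terms cancel: -10x + (-2)y = 5 - 25 = -20
Simplify: 5x + y = 10
Locus: Perpendicular bisector of the segment from (4, 3) to (-1, 2): the line 5x + y = 10


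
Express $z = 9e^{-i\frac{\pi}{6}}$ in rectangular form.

a = r cos θ = 9 * sqrt(3)/2 = 9*sqrt(3)/2
b = r sin θ = 9 * -1/2 = -9/2
z = 9*sqrt(3)/2 - (9/2)i


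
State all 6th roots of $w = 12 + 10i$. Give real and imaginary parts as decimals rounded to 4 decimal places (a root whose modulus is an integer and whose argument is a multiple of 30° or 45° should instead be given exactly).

|w| = sqrt(244) ≈ 15.620499, arg(w) ≈ 39.805571°
Root modulus = sqrt(244)^(1/6) ≈ 1.581063
Root arguments: θ_k = (arg(w) + 360°k)/6 for k = 0, 1, ..., 5
Compute each root as (root modulus)(cos θ_k + i sin θ_k) using full-precision intermediates, then round to 4 decimal places.
Roots: 1.5705 + 0.1827i, 0.6270 + 1.4514i, -0.9434 + 1.2687i, -1.5705 - 0.1827i, -0.6270 - 1.4514i, 0.9434 - 1.2687i


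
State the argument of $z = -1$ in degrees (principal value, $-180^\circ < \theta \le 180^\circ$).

b = 0 and a < 0, so z lies on the negative real axis: θ = 180°


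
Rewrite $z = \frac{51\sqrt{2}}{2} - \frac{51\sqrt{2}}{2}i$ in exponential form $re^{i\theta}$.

r = |z| = sqrt((51*sqrt(2)/2)^2 + (-51*sqrt(2)/2)^2) = sqrt(2601/2 + 2601/2) = sqrt(2601) = 51
θ = arctan(b/a) = arctan(-36.0624/36.0624) (quadrant-adjusted) = -45° = -π/4
z = 51e^(-i*π/4)


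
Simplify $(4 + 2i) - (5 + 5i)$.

(4 - 5) + (2 - 5)i = -1 - 3i


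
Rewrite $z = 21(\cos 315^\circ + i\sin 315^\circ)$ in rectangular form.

a = r cos θ = 21 * sqrt(2)/2 = 21*sqrt(2)/2
b = r sin θ = 21 * -sqrt(2)/2 = -21*sqrt(2)/2
z = 21*sqrt(2)/2 - (21*sqrt(2)/2)i


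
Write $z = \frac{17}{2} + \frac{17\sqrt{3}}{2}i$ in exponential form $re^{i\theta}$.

r = |z| = sqrt((17/2)^2 + (17*sqrt(3)/2)^2) = sqrt(289/4 + 867/4) = sqrt(289) = 17
θ = arctan(b/a) = arctan(14.7224/8.5) (quadrant-adjusted) = 60° = π/3
z = 17e^(i*π/3)


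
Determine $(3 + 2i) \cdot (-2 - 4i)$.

(a1*a2 - b1*b2) + (a1*b2 + b1*a2)i
= (-6 - (-8)) + (-12 + (-4))i
= 2 - 16i


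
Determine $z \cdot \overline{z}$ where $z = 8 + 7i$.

z * conjugate(z) = |z|^2 = a^2 + b^2
= 8^2 + 7^2 = 113


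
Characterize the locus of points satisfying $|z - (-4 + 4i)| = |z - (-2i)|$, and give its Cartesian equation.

|z - z1| = |z - z2| means z is equidistant from z1 and z2,
i.e. the perpendicular bisector of the segment from (-4, 4) to (0, -2) (midpoint (-2, 1)).
With z = x + yi, square both sides:
(x - (-4))^2 + (y - 4)^2 = (x - 0)^2 + (y - (-2))^2
The x^2 and y^2 terms cancel: 8x + (-12)y = 4 - 32 = -28
Simplify: 2x - 3y = -7
Locus: Perpendicular bisector of the segment from (-4, 4) to (0, -2): the line 2x - 3y = -7


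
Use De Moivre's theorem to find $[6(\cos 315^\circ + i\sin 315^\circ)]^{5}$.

By De Moivre: z^n = r^n(cos(nθ) + i sin(nθ))
= 6^5(cos(5*315°) + i sin(5*315°))
= 7776(cos 135° + i sin 135°)
= -3888*sqrt(2) + 3888*sqrt(2)i


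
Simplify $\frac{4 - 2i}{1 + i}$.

Multiply numerator and denominator by conjugate (1 - i):
= (4 - 2i)(1 - i) / (1^2 + 1^2)
= (2 - 6i) / 2
= 1 - 3i


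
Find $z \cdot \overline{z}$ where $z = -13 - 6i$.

z * conjugate(z) = |z|^2 = a^2 + b^2
= (-13)^2 + (-6)^2 = 205


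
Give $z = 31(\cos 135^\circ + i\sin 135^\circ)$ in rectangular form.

a = r cos θ = 31 * -sqrt(2)/2 = -31*sqrt(2)/2
b = r sin θ = 31 * sqrt(2)/2 = 31*sqrt(2)/2
z = -31*sqrt(2)/2 + (31*sqrt(2)/2)i


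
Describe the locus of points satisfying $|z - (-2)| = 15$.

|z - z0| = r describes a circle centered at z0 with radius r
Here z0 = -2 and r = 15
Locus: Circle centered at (-2, 0) with radius 15


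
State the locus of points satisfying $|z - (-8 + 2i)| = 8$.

|z - z0| = r describes a circle centered at z0 with radius r
Here z0 = -8 + 2i and r = 8
Locus: Circle centered at (-8, 2) with radius 8


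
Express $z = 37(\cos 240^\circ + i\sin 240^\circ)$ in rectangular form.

a = r cos θ = 37 * -1/2 = -37/2
b = r sin θ = 37 * -sqrt(3)/2 = -37*sqrt(3)/2
z = -37/2 - (37*sqrt(3)/2)i
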